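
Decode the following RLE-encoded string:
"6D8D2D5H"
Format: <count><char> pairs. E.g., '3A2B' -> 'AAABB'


Expanding each <count><char> pair:
  6D -> 'DDDDDD'
  8D -> 'DDDDDDDD'
  2D -> 'DD'
  5H -> 'HHHHH'

Decoded = DDDDDDDDDDDDDDDDHHHHH


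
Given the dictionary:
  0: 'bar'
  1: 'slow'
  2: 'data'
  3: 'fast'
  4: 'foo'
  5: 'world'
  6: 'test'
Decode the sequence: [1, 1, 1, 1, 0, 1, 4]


Look up each index in the dictionary:
  1 -> 'slow'
  1 -> 'slow'
  1 -> 'slow'
  1 -> 'slow'
  0 -> 'bar'
  1 -> 'slow'
  4 -> 'foo'

Decoded: "slow slow slow slow bar slow foo"


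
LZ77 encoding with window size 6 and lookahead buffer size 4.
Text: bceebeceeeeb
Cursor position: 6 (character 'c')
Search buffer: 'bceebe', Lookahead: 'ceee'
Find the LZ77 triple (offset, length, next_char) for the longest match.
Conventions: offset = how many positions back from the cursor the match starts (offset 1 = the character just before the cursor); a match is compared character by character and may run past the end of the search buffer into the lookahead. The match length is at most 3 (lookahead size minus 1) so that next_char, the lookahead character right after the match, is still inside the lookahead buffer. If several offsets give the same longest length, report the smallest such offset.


Try each offset into the search buffer:
  offset=1 (pos 5, char 'e'): match length 0
  offset=2 (pos 4, char 'b'): match length 0
  offset=3 (pos 3, char 'e'): match length 0
  offset=4 (pos 2, char 'e'): match length 0
  offset=5 (pos 1, char 'c'): match length 3
  offset=6 (pos 0, char 'b'): match length 0
Longest match has length 3 at offset 5.
next_char = character at position 6 + 3 = 9 -> 'e'

Best match: offset=5, length=3 (matching 'cee' starting at position 1)
LZ77 triple: (5, 3, 'e')


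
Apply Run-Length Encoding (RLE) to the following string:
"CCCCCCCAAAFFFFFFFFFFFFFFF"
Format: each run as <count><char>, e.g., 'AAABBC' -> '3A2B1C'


Scanning runs left to right:
  i=0: run of 'C' x 7 -> '7C'
  i=7: run of 'A' x 3 -> '3A'
  i=10: run of 'F' x 15 -> '15F'

RLE = 7C3A15F


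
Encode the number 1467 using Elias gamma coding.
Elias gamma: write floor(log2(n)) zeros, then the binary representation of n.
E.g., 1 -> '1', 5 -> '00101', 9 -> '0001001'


num_bits = floor(log2(1467)) + 1 = 11
leading_zeros = num_bits - 1 = 10
binary(1467) = 10110111011

Elias gamma(1467) = '0000000000' + '10110111011' = 000000000010110111011 (21 bits)


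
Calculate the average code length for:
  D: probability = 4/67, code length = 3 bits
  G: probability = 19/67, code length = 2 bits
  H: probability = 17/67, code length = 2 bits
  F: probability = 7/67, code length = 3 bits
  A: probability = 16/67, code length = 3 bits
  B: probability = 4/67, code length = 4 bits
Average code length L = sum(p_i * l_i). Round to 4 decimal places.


Weighted contributions p_i * l_i:
  D: (4/67) * 3 = 12/67
  G: (19/67) * 2 = 38/67
  H: (17/67) * 2 = 34/67
  F: (7/67) * 3 = 21/67
  A: (16/67) * 3 = 48/67
  B: (4/67) * 4 = 16/67
Sum = (12 + 38 + 34 + 21 + 48 + 16)/67 = 169/67

L = 169/67 = 2.5224 bits/symbol


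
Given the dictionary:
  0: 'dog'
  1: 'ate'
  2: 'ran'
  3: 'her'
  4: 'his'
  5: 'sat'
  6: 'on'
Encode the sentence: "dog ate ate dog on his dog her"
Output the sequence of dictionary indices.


Look up each word in the dictionary:
  'dog' -> 0
  'ate' -> 1
  'ate' -> 1
  'dog' -> 0
  'on' -> 6
  'his' -> 4
  'dog' -> 0
  'her' -> 3

Encoded: [0, 1, 1, 0, 6, 4, 0, 3]


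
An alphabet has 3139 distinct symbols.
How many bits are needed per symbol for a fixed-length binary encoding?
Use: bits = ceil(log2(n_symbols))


log2(3139) = 11.6161
Bracket: 2^11 = 2048 < 3139 <= 2^12 = 4096
So ceil(log2(3139)) = 12

bits = ceil(log2(3139)) = ceil(11.6161) = 12 bits


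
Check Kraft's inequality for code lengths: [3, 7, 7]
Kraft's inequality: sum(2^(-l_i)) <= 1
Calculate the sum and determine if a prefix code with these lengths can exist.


Sum = 2^(-3) + 2^(-7) + 2^(-7)
    = 0.125 + 0.0078125 + 0.0078125
    = 18/128 = 0.140625
Since 0.140625 <= 1, Kraft's inequality IS satisfied.
A prefix code with these lengths CAN exist.

Kraft sum = 0.140625. Satisfied.


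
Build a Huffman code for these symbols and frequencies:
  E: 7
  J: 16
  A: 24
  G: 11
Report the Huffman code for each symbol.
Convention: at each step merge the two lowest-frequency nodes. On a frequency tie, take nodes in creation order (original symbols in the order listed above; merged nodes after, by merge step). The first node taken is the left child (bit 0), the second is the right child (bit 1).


Huffman tree construction:
Step 1: Merge E(7) + G(11) = 18
Step 2: Merge J(16) + (E+G)(18) = 34
Step 3: Merge A(24) + (J+(E+G))(34) = 58
Read each symbol's code off the tree from the root (left child = 0, right child = 1).

Codes:
  E: 110 (length 3)
  J: 10 (length 2)
  A: 0 (length 1)
  G: 111 (length 3)
Average code length: 110/58 = 1.8966 bits/symbol


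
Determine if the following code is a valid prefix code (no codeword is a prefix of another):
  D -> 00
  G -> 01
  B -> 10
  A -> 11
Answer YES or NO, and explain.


Checking each pair (does one codeword prefix another?):
  D='00' vs G='01': no prefix
  D='00' vs B='10': no prefix
  D='00' vs A='11': no prefix
  G='01' vs D='00': no prefix
  G='01' vs B='10': no prefix
  G='01' vs A='11': no prefix
  B='10' vs D='00': no prefix
  B='10' vs G='01': no prefix
  B='10' vs A='11': no prefix
  A='11' vs D='00': no prefix
  A='11' vs G='01': no prefix
  A='11' vs B='10': no prefix
No violation found over all pairs.

YES -- this is a valid prefix code. No codeword is a prefix of any other codeword.


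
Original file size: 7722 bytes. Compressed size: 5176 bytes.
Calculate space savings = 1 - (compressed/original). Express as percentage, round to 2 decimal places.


ratio = compressed/original = 5176/7722 = 0.670293
savings = 1 - ratio = 1 - 0.670293 = 0.329707
as a percentage: 0.329707 * 100 = 32.97%

Space savings = 1 - 5176/7722 = 32.97%


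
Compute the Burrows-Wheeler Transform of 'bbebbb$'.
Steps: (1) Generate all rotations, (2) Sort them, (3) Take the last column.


Rotations (sorted):
  0: $bbebbb -> last char: b
  1: b$bbebb -> last char: b
  2: bb$bbeb -> last char: b
  3: bbb$bbe -> last char: e
  4: bbebbb$ -> last char: $
  5: bebbb$b -> last char: b
  6: ebbb$bb -> last char: b


BWT = bbbe$bb


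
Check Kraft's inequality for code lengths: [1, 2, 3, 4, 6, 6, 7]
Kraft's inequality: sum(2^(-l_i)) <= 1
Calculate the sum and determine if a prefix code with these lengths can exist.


Sum = 2^(-1) + 2^(-2) + 2^(-3) + 2^(-4) + 2^(-6) + 2^(-6) + 2^(-7)
    = 0.5 + 0.25 + 0.125 + 0.0625 + 0.015625 + 0.015625 + 0.0078125
    = 125/128 = 0.9765625
Since 0.9765625 <= 1, Kraft's inequality IS satisfied.
A prefix code with these lengths CAN exist.

Kraft sum = 0.9765625. Satisfied.


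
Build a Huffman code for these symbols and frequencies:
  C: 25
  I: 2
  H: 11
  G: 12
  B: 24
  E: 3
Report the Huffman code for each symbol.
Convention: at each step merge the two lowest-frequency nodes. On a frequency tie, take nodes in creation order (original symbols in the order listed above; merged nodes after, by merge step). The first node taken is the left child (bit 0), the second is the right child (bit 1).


Huffman tree construction:
Step 1: Merge I(2) + E(3) = 5
Step 2: Merge (I+E)(5) + H(11) = 16
Step 3: Merge G(12) + ((I+E)+H)(16) = 28
Step 4: Merge B(24) + C(25) = 49
Step 5: Merge (G+((I+E)+H))(28) + (B+C)(49) = 77
Read each symbol's code off the tree from the root (left child = 0, right child = 1).

Codes:
  C: 11 (length 2)
  I: 0100 (length 4)
  H: 011 (length 3)
  G: 00 (length 2)
  B: 10 (length 2)
  E: 0101 (length 4)
Average code length: 175/77 = 2.2727 bits/symbol


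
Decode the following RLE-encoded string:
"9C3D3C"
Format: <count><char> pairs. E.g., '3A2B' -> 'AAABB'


Expanding each <count><char> pair:
  9C -> 'CCCCCCCCC'
  3D -> 'DDD'
  3C -> 'CCC'

Decoded = CCCCCCCCCDDDCCC


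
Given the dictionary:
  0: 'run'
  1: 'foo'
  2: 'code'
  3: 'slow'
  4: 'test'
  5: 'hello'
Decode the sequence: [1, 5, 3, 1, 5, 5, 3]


Look up each index in the dictionary:
  1 -> 'foo'
  5 -> 'hello'
  3 -> 'slow'
  1 -> 'foo'
  5 -> 'hello'
  5 -> 'hello'
  3 -> 'slow'

Decoded: "foo hello slow foo hello hello slow"


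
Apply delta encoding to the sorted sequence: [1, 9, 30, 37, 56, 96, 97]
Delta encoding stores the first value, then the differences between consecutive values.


First value: 1
Deltas:
  9 - 1 = 8
  30 - 9 = 21
  37 - 30 = 7
  56 - 37 = 19
  96 - 56 = 40
  97 - 96 = 1


Delta encoded: [1, 8, 21, 7, 19, 40, 1]


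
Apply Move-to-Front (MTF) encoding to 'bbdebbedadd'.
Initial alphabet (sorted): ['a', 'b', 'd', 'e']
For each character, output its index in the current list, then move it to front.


MTF encoding:
'b': index 1 in ['a', 'b', 'd', 'e'] -> ['b', 'a', 'd', 'e']
'b': index 0 in ['b', 'a', 'd', 'e'] -> ['b', 'a', 'd', 'e']
'd': index 2 in ['b', 'a', 'd', 'e'] -> ['d', 'b', 'a', 'e']
'e': index 3 in ['d', 'b', 'a', 'e'] -> ['e', 'd', 'b', 'a']
'b': index 2 in ['e', 'd', 'b', 'a'] -> ['b', 'e', 'd', 'a']
'b': index 0 in ['b', 'e', 'd', 'a'] -> ['b', 'e', 'd', 'a']
'e': index 1 in ['b', 'e', 'd', 'a'] -> ['e', 'b', 'd', 'a']
'd': index 2 in ['e', 'b', 'd', 'a'] -> ['d', 'e', 'b', 'a']
'a': index 3 in ['d', 'e', 'b', 'a'] -> ['a', 'd', 'e', 'b']
'd': index 1 in ['a', 'd', 'e', 'b'] -> ['d', 'a', 'e', 'b']
'd': index 0 in ['d', 'a', 'e', 'b'] -> ['d', 'a', 'e', 'b']


Output: [1, 0, 2, 3, 2, 0, 1, 2, 3, 1, 0]


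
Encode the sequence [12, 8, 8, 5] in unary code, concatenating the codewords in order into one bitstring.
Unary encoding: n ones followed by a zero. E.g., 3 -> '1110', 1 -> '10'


Encode each number as n ones followed by a terminating 0:
  12 -> 1111111111110 (13 bits)
  8 -> 111111110 (9 bits)
  8 -> 111111110 (9 bits)
  5 -> 111110 (6 bits)
Total length = 13 + 9 + 9 + 6 = 37 bits.

Unary([12, 8, 8, 5]) = 1111111111110111111110111111110111110 (37 bits)


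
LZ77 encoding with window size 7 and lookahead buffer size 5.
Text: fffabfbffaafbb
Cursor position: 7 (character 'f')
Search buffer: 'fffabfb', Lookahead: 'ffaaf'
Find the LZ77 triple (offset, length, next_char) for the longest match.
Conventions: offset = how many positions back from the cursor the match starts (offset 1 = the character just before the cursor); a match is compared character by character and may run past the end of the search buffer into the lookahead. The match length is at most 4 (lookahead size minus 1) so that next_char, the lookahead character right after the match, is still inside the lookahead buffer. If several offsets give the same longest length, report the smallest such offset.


Try each offset into the search buffer:
  offset=1 (pos 6, char 'b'): match length 0
  offset=2 (pos 5, char 'f'): match length 1
  offset=3 (pos 4, char 'b'): match length 0
  offset=4 (pos 3, char 'a'): match length 0
  offset=5 (pos 2, char 'f'): match length 1
  offset=6 (pos 1, char 'f'): match length 3
  offset=7 (pos 0, char 'f'): match length 2
Longest match has length 3 at offset 6.
next_char = character at position 7 + 3 = 10 -> 'a'

Best match: offset=6, length=3 (matching 'ffa' starting at position 1)
LZ77 triple: (6, 3, 'a')


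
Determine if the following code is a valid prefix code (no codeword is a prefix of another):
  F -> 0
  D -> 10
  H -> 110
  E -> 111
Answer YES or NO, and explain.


Checking each pair (does one codeword prefix another?):
  F='0' vs D='10': no prefix
  F='0' vs H='110': no prefix
  F='0' vs E='111': no prefix
  D='10' vs F='0': no prefix
  D='10' vs H='110': no prefix
  D='10' vs E='111': no prefix
  H='110' vs F='0': no prefix
  H='110' vs D='10': no prefix
  H='110' vs E='111': no prefix
  E='111' vs F='0': no prefix
  E='111' vs D='10': no prefix
  E='111' vs H='110': no prefix
No violation found over all pairs.

YES -- this is a valid prefix code. No codeword is a prefix of any other codeword.


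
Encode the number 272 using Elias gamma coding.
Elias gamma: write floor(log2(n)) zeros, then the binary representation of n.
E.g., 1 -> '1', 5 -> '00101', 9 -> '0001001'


num_bits = floor(log2(272)) + 1 = 9
leading_zeros = num_bits - 1 = 8
binary(272) = 100010000

Elias gamma(272) = '00000000' + '100010000' = 00000000100010000 (17 bits)


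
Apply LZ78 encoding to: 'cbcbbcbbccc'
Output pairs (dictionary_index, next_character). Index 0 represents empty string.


LZ78 encoding steps:
Dictionary: {0: ''}
Step 1: w='' (idx 0), next='c' -> output (0, 'c'), add 'c' as idx 1
Step 2: w='' (idx 0), next='b' -> output (0, 'b'), add 'b' as idx 2
Step 3: w='c' (idx 1), next='b' -> output (1, 'b'), add 'cb' as idx 3
Step 4: w='b' (idx 2), next='c' -> output (2, 'c'), add 'bc' as idx 4
Step 5: w='b' (idx 2), next='b' -> output (2, 'b'), add 'bb' as idx 5
Step 6: w='c' (idx 1), next='c' -> output (1, 'c'), add 'cc' as idx 6
Step 7: w='c' (idx 1), end of input -> output (1, '')


Encoded: [(0, 'c'), (0, 'b'), (1, 'b'), (2, 'c'), (2, 'b'), (1, 'c'), (1, '')]


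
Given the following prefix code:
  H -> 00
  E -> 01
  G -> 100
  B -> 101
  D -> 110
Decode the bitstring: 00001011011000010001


Decoding step by step:
Bits 00 -> H
Bits 00 -> H
Bits 101 -> B
Bits 101 -> B
Bits 100 -> G
Bits 00 -> H
Bits 100 -> G
Bits 01 -> E


Decoded message: HHBBGHGE


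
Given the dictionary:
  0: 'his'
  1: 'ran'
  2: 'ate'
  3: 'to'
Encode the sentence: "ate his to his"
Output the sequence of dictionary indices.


Look up each word in the dictionary:
  'ate' -> 2
  'his' -> 0
  'to' -> 3
  'his' -> 0

Encoded: [2, 0, 3, 0]


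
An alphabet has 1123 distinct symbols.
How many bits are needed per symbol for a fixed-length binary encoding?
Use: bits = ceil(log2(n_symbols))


log2(1123) = 10.1331
Bracket: 2^10 = 1024 < 1123 <= 2^11 = 2048
So ceil(log2(1123)) = 11

bits = ceil(log2(1123)) = ceil(10.1331) = 11 bits


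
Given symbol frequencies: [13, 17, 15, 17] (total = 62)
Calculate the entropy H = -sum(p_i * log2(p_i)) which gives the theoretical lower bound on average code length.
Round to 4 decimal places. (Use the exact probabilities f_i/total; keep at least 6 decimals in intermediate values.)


Per-symbol terms -p_i * log2(p_i) with p_i = f_i/62:
  p = 13/62 = 0.209677: log2(p) = -2.253757, -p*log2(p) = 0.472562
  p = 17/62 = 0.274194: log2(p) = -1.866733, -p*log2(p) = 0.511846
  p = 15/62 = 0.241935: log2(p) = -2.047306, -p*log2(p) = 0.495316
  p = 17/62 = 0.274194: log2(p) = -1.866733, -p*log2(p) = 0.511846
H = 0.472562 + 0.511846 + 0.495316 + 0.511846 = 1.991570

H = 1.9916 bits/symbol


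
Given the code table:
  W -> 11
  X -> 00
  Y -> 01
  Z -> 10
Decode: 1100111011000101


Decoding:
11 -> W
00 -> X
11 -> W
10 -> Z
11 -> W
00 -> X
01 -> Y
01 -> Y


Result: WXWZWXYY


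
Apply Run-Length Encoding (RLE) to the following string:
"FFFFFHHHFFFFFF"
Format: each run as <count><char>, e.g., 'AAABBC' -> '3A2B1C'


Scanning runs left to right:
  i=0: run of 'F' x 5 -> '5F'
  i=5: run of 'H' x 3 -> '3H'
  i=8: run of 'F' x 6 -> '6F'

RLE = 5F3H6F


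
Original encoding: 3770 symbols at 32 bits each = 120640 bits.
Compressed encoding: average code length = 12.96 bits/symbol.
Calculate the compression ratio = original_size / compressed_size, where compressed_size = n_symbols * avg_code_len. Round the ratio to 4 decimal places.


original_size = n_symbols * orig_bits = 3770 * 32 = 120640 bits
compressed_size = n_symbols * avg_code_len = 3770 * 12.96 = 48859.2 bits
ratio = original_size / compressed_size = 120640 / 48859.2 = 2.4691

Compression ratio = 2.4691


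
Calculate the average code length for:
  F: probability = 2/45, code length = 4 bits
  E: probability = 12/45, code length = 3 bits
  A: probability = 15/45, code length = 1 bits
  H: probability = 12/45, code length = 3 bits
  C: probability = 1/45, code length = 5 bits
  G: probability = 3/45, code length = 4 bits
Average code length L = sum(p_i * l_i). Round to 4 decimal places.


Weighted contributions p_i * l_i:
  F: (2/45) * 4 = 8/45
  E: (12/45) * 3 = 36/45
  A: (15/45) * 1 = 15/45
  H: (12/45) * 3 = 36/45
  C: (1/45) * 5 = 5/45
  G: (3/45) * 4 = 12/45
Sum = (8 + 36 + 15 + 36 + 5 + 12)/45 = 112/45

L = 112/45 = 2.4889 bits/symbol


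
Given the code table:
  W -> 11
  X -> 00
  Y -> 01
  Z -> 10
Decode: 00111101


Decoding:
00 -> X
11 -> W
11 -> W
01 -> Y


Result: XWWY


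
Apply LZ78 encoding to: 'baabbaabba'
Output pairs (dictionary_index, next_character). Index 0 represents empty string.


LZ78 encoding steps:
Dictionary: {0: ''}
Step 1: w='' (idx 0), next='b' -> output (0, 'b'), add 'b' as idx 1
Step 2: w='' (idx 0), next='a' -> output (0, 'a'), add 'a' as idx 2
Step 3: w='a' (idx 2), next='b' -> output (2, 'b'), add 'ab' as idx 3
Step 4: w='b' (idx 1), next='a' -> output (1, 'a'), add 'ba' as idx 4
Step 5: w='ab' (idx 3), next='b' -> output (3, 'b'), add 'abb' as idx 5
Step 6: w='a' (idx 2), end of input -> output (2, '')


Encoded: [(0, 'b'), (0, 'a'), (2, 'b'), (1, 'a'), (3, 'b'), (2, '')]


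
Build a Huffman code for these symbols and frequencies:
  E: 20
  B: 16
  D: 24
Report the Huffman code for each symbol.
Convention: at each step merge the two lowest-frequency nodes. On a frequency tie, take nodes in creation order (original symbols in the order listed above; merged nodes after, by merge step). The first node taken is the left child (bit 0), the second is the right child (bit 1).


Huffman tree construction:
Step 1: Merge B(16) + E(20) = 36
Step 2: Merge D(24) + (B+E)(36) = 60
Read each symbol's code off the tree from the root (left child = 0, right child = 1).

Codes:
  E: 11 (length 2)
  B: 10 (length 2)
  D: 0 (length 1)
Average code length: 96/60 = 1.6000 bits/symbol


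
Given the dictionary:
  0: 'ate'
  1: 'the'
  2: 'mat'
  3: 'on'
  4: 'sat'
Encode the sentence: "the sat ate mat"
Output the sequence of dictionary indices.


Look up each word in the dictionary:
  'the' -> 1
  'sat' -> 4
  'ate' -> 0
  'mat' -> 2

Encoded: [1, 4, 0, 2]


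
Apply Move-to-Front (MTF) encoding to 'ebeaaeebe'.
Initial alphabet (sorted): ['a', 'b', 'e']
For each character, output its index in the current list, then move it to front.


MTF encoding:
'e': index 2 in ['a', 'b', 'e'] -> ['e', 'a', 'b']
'b': index 2 in ['e', 'a', 'b'] -> ['b', 'e', 'a']
'e': index 1 in ['b', 'e', 'a'] -> ['e', 'b', 'a']
'a': index 2 in ['e', 'b', 'a'] -> ['a', 'e', 'b']
'a': index 0 in ['a', 'e', 'b'] -> ['a', 'e', 'b']
'e': index 1 in ['a', 'e', 'b'] -> ['e', 'a', 'b']
'e': index 0 in ['e', 'a', 'b'] -> ['e', 'a', 'b']
'b': index 2 in ['e', 'a', 'b'] -> ['b', 'e', 'a']
'e': index 1 in ['b', 'e', 'a'] -> ['e', 'b', 'a']


Output: [2, 2, 1, 2, 0, 1, 0, 2, 1]


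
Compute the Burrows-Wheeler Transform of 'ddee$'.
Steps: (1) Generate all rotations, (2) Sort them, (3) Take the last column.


Rotations (sorted):
  0: $ddee -> last char: e
  1: ddee$ -> last char: $
  2: dee$d -> last char: d
  3: e$dde -> last char: e
  4: ee$dd -> last char: d


BWT = e$ded


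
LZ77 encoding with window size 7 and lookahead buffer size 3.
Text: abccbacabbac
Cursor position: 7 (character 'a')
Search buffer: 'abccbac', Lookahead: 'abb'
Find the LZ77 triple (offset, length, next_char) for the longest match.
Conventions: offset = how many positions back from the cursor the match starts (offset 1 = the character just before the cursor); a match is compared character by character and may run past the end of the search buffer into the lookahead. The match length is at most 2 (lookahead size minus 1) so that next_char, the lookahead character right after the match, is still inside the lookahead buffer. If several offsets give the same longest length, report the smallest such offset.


Try each offset into the search buffer:
  offset=1 (pos 6, char 'c'): match length 0
  offset=2 (pos 5, char 'a'): match length 1
  offset=3 (pos 4, char 'b'): match length 0
  offset=4 (pos 3, char 'c'): match length 0
  offset=5 (pos 2, char 'c'): match length 0
  offset=6 (pos 1, char 'b'): match length 0
  offset=7 (pos 0, char 'a'): match length 2
Longest match has length 2 at offset 7.
next_char = character at position 7 + 2 = 9 -> 'b'

Best match: offset=7, length=2 (matching 'ab' starting at position 0)
LZ77 triple: (7, 2, 'b')


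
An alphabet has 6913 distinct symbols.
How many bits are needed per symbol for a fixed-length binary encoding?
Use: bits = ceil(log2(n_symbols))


log2(6913) = 12.7551
Bracket: 2^12 = 4096 < 6913 <= 2^13 = 8192
So ceil(log2(6913)) = 13

bits = ceil(log2(6913)) = ceil(12.7551) = 13 bits


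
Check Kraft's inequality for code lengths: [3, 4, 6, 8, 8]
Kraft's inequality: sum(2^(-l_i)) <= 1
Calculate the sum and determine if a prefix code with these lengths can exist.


Sum = 2^(-3) + 2^(-4) + 2^(-6) + 2^(-8) + 2^(-8)
    = 0.125 + 0.0625 + 0.015625 + 0.00390625 + 0.00390625
    = 54/256 = 0.2109375
Since 0.2109375 <= 1, Kraft's inequality IS satisfied.
A prefix code with these lengths CAN exist.

Kraft sum = 0.2109375. Satisfied.


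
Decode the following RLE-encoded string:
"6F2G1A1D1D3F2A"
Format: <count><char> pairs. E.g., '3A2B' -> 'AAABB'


Expanding each <count><char> pair:
  6F -> 'FFFFFF'
  2G -> 'GG'
  1A -> 'A'
  1D -> 'D'
  1D -> 'D'
  3F -> 'FFF'
  2A -> 'AA'

Decoded = FFFFFFGGADDFFFAA


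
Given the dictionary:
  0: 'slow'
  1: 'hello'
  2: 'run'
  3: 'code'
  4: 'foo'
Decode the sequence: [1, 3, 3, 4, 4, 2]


Look up each index in the dictionary:
  1 -> 'hello'
  3 -> 'code'
  3 -> 'code'
  4 -> 'foo'
  4 -> 'foo'
  2 -> 'run'

Decoded: "hello code code foo foo run"


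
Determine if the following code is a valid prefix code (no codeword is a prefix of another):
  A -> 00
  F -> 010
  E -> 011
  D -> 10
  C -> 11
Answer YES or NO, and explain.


Checking each pair (does one codeword prefix another?):
  A='00' vs F='010': no prefix
  A='00' vs E='011': no prefix
  A='00' vs D='10': no prefix
  A='00' vs C='11': no prefix
  F='010' vs A='00': no prefix
  F='010' vs E='011': no prefix
  F='010' vs D='10': no prefix
  F='010' vs C='11': no prefix
  E='011' vs A='00': no prefix
  E='011' vs F='010': no prefix
  E='011' vs D='10': no prefix
  E='011' vs C='11': no prefix
  D='10' vs A='00': no prefix
  D='10' vs F='010': no prefix
  D='10' vs E='011': no prefix
  D='10' vs C='11': no prefix
  C='11' vs A='00': no prefix
  C='11' vs F='010': no prefix
  C='11' vs E='011': no prefix
  C='11' vs D='10': no prefix
No violation found over all pairs.

YES -- this is a valid prefix code. No codeword is a prefix of any other codeword.


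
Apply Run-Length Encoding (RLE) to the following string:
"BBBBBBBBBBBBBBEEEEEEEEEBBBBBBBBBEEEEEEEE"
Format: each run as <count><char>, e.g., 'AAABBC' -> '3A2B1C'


Scanning runs left to right:
  i=0: run of 'B' x 14 -> '14B'
  i=14: run of 'E' x 9 -> '9E'
  i=23: run of 'B' x 9 -> '9B'
  i=32: run of 'E' x 8 -> '8E'

RLE = 14B9E9B8E


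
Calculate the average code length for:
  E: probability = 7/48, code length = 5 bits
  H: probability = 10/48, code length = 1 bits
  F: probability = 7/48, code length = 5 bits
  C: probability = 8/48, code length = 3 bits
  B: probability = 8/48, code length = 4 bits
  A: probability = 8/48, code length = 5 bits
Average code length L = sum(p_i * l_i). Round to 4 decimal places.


Weighted contributions p_i * l_i:
  E: (7/48) * 5 = 35/48
  H: (10/48) * 1 = 10/48
  F: (7/48) * 5 = 35/48
  C: (8/48) * 3 = 24/48
  B: (8/48) * 4 = 32/48
  A: (8/48) * 5 = 40/48
Sum = (35 + 10 + 35 + 24 + 32 + 40)/48 = 176/48

L = 176/48 = 3.6667 bits/symbol


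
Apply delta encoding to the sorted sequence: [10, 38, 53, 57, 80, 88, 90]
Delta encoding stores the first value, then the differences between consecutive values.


First value: 10
Deltas:
  38 - 10 = 28
  53 - 38 = 15
  57 - 53 = 4
  80 - 57 = 23
  88 - 80 = 8
  90 - 88 = 2


Delta encoded: [10, 28, 15, 4, 23, 8, 2]


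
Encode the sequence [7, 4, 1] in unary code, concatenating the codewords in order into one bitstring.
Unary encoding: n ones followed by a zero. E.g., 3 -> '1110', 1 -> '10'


Encode each number as n ones followed by a terminating 0:
  7 -> 11111110 (8 bits)
  4 -> 11110 (5 bits)
  1 -> 10 (2 bits)
Total length = 8 + 5 + 2 = 15 bits.

Unary([7, 4, 1]) = 111111101111010 (15 bits)


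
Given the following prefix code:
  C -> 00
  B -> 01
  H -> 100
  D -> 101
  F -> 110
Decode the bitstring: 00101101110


Decoding step by step:
Bits 00 -> C
Bits 101 -> D
Bits 101 -> D
Bits 110 -> F


Decoded message: CDDF


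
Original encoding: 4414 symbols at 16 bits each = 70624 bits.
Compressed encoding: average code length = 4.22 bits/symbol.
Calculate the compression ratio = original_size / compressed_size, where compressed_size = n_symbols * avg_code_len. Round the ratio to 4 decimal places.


original_size = n_symbols * orig_bits = 4414 * 16 = 70624 bits
compressed_size = n_symbols * avg_code_len = 4414 * 4.22 = 18627.08 bits
ratio = original_size / compressed_size = 70624 / 18627.08 = 3.7915

Compression ratio = 3.7915


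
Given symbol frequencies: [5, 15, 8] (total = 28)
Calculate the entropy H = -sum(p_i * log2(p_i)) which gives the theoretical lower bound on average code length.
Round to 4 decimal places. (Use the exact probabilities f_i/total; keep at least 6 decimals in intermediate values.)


Per-symbol terms -p_i * log2(p_i) with p_i = f_i/28:
  p = 5/28 = 0.178571: log2(p) = -2.485427, -p*log2(p) = 0.443826
  p = 15/28 = 0.535714: log2(p) = -0.900464, -p*log2(p) = 0.482392
  p = 8/28 = 0.285714: log2(p) = -1.807355, -p*log2(p) = 0.516387
H = 0.443826 + 0.482392 + 0.516387 = 1.442605

H = 1.4426 bits/symbol


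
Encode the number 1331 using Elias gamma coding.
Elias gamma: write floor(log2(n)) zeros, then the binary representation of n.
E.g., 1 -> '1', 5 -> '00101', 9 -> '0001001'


num_bits = floor(log2(1331)) + 1 = 11
leading_zeros = num_bits - 1 = 10
binary(1331) = 10100110011

Elias gamma(1331) = '0000000000' + '10100110011' = 000000000010100110011 (21 bits)


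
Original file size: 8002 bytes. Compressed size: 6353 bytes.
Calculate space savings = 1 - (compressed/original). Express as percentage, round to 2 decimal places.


ratio = compressed/original = 6353/8002 = 0.793927
savings = 1 - ratio = 1 - 0.793927 = 0.206073
as a percentage: 0.206073 * 100 = 20.61%

Space savings = 1 - 6353/8002 = 20.61%


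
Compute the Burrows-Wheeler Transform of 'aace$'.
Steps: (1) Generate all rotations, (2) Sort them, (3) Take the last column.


Rotations (sorted):
  0: $aace -> last char: e
  1: aace$ -> last char: $
  2: ace$a -> last char: a
  3: ce$aa -> last char: a
  4: e$aac -> last char: c


BWT = e$aac


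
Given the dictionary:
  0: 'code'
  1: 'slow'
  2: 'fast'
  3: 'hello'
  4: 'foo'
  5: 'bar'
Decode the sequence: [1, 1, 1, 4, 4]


Look up each index in the dictionary:
  1 -> 'slow'
  1 -> 'slow'
  1 -> 'slow'
  4 -> 'foo'
  4 -> 'foo'

Decoded: "slow slow slow foo foo"


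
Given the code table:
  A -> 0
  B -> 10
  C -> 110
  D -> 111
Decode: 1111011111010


Decoding:
111 -> D
10 -> B
111 -> D
110 -> C
10 -> B


Result: DBDCB


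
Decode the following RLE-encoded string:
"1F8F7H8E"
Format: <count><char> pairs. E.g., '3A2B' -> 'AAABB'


Expanding each <count><char> pair:
  1F -> 'F'
  8F -> 'FFFFFFFF'
  7H -> 'HHHHHHH'
  8E -> 'EEEEEEEE'

Decoded = FFFFFFFFFHHHHHHHEEEEEEEE


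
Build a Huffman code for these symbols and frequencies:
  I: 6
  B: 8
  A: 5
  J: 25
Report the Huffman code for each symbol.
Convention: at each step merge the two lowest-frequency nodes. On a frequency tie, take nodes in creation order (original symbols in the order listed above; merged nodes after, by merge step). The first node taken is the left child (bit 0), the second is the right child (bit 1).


Huffman tree construction:
Step 1: Merge A(5) + I(6) = 11
Step 2: Merge B(8) + (A+I)(11) = 19
Step 3: Merge (B+(A+I))(19) + J(25) = 44
Read each symbol's code off the tree from the root (left child = 0, right child = 1).

Codes:
  I: 011 (length 3)
  B: 00 (length 2)
  A: 010 (length 3)
  J: 1 (length 1)
Average code length: 74/44 = 1.6818 bits/symbol


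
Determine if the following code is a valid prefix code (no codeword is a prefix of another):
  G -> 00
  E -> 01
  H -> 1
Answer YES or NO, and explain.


Checking each pair (does one codeword prefix another?):
  G='00' vs E='01': no prefix
  G='00' vs H='1': no prefix
  E='01' vs G='00': no prefix
  E='01' vs H='1': no prefix
  H='1' vs G='00': no prefix
  H='1' vs E='01': no prefix
No violation found over all pairs.

YES -- this is a valid prefix code. No codeword is a prefix of any other codeword.


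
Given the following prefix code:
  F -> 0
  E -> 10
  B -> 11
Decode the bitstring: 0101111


Decoding step by step:
Bits 0 -> F
Bits 10 -> E
Bits 11 -> B
Bits 11 -> B


Decoded message: FEBB


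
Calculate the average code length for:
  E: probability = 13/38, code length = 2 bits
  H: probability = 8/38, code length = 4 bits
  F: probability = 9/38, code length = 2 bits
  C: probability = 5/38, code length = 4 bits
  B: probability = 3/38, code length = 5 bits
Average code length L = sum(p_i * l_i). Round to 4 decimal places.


Weighted contributions p_i * l_i:
  E: (13/38) * 2 = 26/38
  H: (8/38) * 4 = 32/38
  F: (9/38) * 2 = 18/38
  C: (5/38) * 4 = 20/38
  B: (3/38) * 5 = 15/38
Sum = (26 + 32 + 18 + 20 + 15)/38 = 111/38

L = 111/38 = 2.9211 bits/symbol


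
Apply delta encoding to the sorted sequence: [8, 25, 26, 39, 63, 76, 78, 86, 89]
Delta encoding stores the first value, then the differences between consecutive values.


First value: 8
Deltas:
  25 - 8 = 17
  26 - 25 = 1
  39 - 26 = 13
  63 - 39 = 24
  76 - 63 = 13
  78 - 76 = 2
  86 - 78 = 8
  89 - 86 = 3


Delta encoded: [8, 17, 1, 13, 24, 13, 2, 8, 3]


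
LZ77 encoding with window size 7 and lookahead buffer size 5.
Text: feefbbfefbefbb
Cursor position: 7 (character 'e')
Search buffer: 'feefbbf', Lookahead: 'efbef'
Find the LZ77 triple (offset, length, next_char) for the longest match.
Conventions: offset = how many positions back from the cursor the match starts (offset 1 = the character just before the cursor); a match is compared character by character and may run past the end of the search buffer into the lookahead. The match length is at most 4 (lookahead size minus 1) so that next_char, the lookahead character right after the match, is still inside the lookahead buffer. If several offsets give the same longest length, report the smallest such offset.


Try each offset into the search buffer:
  offset=1 (pos 6, char 'f'): match length 0
  offset=2 (pos 5, char 'b'): match length 0
  offset=3 (pos 4, char 'b'): match length 0
  offset=4 (pos 3, char 'f'): match length 0
  offset=5 (pos 2, char 'e'): match length 3
  offset=6 (pos 1, char 'e'): match length 1
  offset=7 (pos 0, char 'f'): match length 0
Longest match has length 3 at offset 5.
next_char = character at position 7 + 3 = 10 -> 'e'

Best match: offset=5, length=3 (matching 'efb' starting at position 2)
LZ77 triple: (5, 3, 'e')


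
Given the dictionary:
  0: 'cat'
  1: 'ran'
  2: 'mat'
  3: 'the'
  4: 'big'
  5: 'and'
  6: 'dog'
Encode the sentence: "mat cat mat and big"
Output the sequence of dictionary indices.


Look up each word in the dictionary:
  'mat' -> 2
  'cat' -> 0
  'mat' -> 2
  'and' -> 5
  'big' -> 4

Encoded: [2, 0, 2, 5, 4]


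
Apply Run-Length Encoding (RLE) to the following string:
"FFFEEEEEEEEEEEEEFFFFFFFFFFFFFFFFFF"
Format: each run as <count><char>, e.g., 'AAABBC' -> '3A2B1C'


Scanning runs left to right:
  i=0: run of 'F' x 3 -> '3F'
  i=3: run of 'E' x 13 -> '13E'
  i=16: run of 'F' x 18 -> '18F'

RLE = 3F13E18F


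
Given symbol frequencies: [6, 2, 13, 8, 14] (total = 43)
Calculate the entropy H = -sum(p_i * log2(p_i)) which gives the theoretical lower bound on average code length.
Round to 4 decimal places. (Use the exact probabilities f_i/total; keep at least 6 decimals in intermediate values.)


Per-symbol terms -p_i * log2(p_i) with p_i = f_i/43:
  p = 6/43 = 0.139535: log2(p) = -2.841302, -p*log2(p) = 0.396461
  p = 2/43 = 0.046512: log2(p) = -4.426265, -p*log2(p) = 0.205873
  p = 13/43 = 0.302326: log2(p) = -1.725825, -p*log2(p) = 0.521761
  p = 8/43 = 0.186047: log2(p) = -2.426265, -p*log2(p) = 0.451398
  p = 14/43 = 0.325581: log2(p) = -1.618910, -p*log2(p) = 0.527087
H = 0.396461 + 0.205873 + 0.521761 + 0.451398 + 0.527087 = 2.102580

H = 2.1026 bits/symbol


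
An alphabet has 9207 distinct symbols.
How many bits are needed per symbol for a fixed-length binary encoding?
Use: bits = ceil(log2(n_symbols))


log2(9207) = 13.1685
Bracket: 2^13 = 8192 < 9207 <= 2^14 = 16384
So ceil(log2(9207)) = 14

bits = ceil(log2(9207)) = ceil(13.1685) = 14 bits


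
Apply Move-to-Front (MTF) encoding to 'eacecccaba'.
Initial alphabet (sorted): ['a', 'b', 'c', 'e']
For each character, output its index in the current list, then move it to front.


MTF encoding:
'e': index 3 in ['a', 'b', 'c', 'e'] -> ['e', 'a', 'b', 'c']
'a': index 1 in ['e', 'a', 'b', 'c'] -> ['a', 'e', 'b', 'c']
'c': index 3 in ['a', 'e', 'b', 'c'] -> ['c', 'a', 'e', 'b']
'e': index 2 in ['c', 'a', 'e', 'b'] -> ['e', 'c', 'a', 'b']
'c': index 1 in ['e', 'c', 'a', 'b'] -> ['c', 'e', 'a', 'b']
'c': index 0 in ['c', 'e', 'a', 'b'] -> ['c', 'e', 'a', 'b']
'c': index 0 in ['c', 'e', 'a', 'b'] -> ['c', 'e', 'a', 'b']
'a': index 2 in ['c', 'e', 'a', 'b'] -> ['a', 'c', 'e', 'b']
'b': index 3 in ['a', 'c', 'e', 'b'] -> ['b', 'a', 'c', 'e']
'a': index 1 in ['b', 'a', 'c', 'e'] -> ['a', 'b', 'c', 'e']


Output: [3, 1, 3, 2, 1, 0, 0, 2, 3, 1]


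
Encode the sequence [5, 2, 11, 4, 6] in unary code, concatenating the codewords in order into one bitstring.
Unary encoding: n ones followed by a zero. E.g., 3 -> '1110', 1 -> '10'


Encode each number as n ones followed by a terminating 0:
  5 -> 111110 (6 bits)
  2 -> 110 (3 bits)
  11 -> 111111111110 (12 bits)
  4 -> 11110 (5 bits)
  6 -> 1111110 (7 bits)
Total length = 6 + 3 + 12 + 5 + 7 = 33 bits.

Unary([5, 2, 11, 4, 6]) = 111110110111111111110111101111110 (33 bits)


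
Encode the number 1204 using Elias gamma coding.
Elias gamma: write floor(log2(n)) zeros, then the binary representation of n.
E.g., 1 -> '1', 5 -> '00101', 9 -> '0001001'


num_bits = floor(log2(1204)) + 1 = 11
leading_zeros = num_bits - 1 = 10
binary(1204) = 10010110100

Elias gamma(1204) = '0000000000' + '10010110100' = 000000000010010110100 (21 bits)


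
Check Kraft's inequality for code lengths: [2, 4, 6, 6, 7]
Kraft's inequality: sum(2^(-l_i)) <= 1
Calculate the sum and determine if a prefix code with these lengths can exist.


Sum = 2^(-2) + 2^(-4) + 2^(-6) + 2^(-6) + 2^(-7)
    = 0.25 + 0.0625 + 0.015625 + 0.015625 + 0.0078125
    = 45/128 = 0.3515625
Since 0.3515625 <= 1, Kraft's inequality IS satisfied.
A prefix code with these lengths CAN exist.

Kraft sum = 0.3515625. Satisfied.


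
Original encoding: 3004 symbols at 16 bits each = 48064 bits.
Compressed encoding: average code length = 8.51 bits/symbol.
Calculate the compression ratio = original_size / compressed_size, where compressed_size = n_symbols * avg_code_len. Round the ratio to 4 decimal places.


original_size = n_symbols * orig_bits = 3004 * 16 = 48064 bits
compressed_size = n_symbols * avg_code_len = 3004 * 8.51 = 25564.04 bits
ratio = original_size / compressed_size = 48064 / 25564.04 = 1.8801

Compression ratio = 1.8801


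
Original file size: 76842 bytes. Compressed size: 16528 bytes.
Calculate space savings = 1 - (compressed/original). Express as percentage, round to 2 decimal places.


ratio = compressed/original = 16528/76842 = 0.215091
savings = 1 - ratio = 1 - 0.215091 = 0.784909
as a percentage: 0.784909 * 100 = 78.49%

Space savings = 1 - 16528/76842 = 78.49%


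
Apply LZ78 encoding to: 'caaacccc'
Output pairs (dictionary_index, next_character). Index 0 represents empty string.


LZ78 encoding steps:
Dictionary: {0: ''}
Step 1: w='' (idx 0), next='c' -> output (0, 'c'), add 'c' as idx 1
Step 2: w='' (idx 0), next='a' -> output (0, 'a'), add 'a' as idx 2
Step 3: w='a' (idx 2), next='a' -> output (2, 'a'), add 'aa' as idx 3
Step 4: w='c' (idx 1), next='c' -> output (1, 'c'), add 'cc' as idx 4
Step 5: w='cc' (idx 4), end of input -> output (4, '')


Encoded: [(0, 'c'), (0, 'a'), (2, 'a'), (1, 'c'), (4, '')]


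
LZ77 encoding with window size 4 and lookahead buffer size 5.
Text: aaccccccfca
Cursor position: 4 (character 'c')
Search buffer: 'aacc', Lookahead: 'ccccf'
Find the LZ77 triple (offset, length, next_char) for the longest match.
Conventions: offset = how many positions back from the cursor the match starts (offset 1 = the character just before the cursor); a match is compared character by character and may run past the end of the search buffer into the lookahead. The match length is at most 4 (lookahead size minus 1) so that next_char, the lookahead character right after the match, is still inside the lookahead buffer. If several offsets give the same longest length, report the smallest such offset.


Try each offset into the search buffer:
  offset=1 (pos 3, char 'c'): match length 4
  offset=2 (pos 2, char 'c'): match length 4
  offset=3 (pos 1, char 'a'): match length 0
  offset=4 (pos 0, char 'a'): match length 0
Longest match has length 4, found at offsets 1, 2; take the smallest, offset 1.
next_char = character at position 4 + 4 = 8 -> 'f'

Best match: offset=1, length=4 (matching 'cccc' starting at position 3)
LZ77 triple: (1, 4, 'f')


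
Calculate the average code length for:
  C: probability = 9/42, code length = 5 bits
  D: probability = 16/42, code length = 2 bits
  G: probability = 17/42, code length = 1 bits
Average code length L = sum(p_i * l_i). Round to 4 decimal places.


Weighted contributions p_i * l_i:
  C: (9/42) * 5 = 45/42
  D: (16/42) * 2 = 32/42
  G: (17/42) * 1 = 17/42
Sum = (45 + 32 + 17)/42 = 94/42

L = 94/42 = 2.2381 bits/symbol


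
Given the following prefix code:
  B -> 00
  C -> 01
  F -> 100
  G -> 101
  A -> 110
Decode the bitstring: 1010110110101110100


Decoding step by step:
Bits 101 -> G
Bits 01 -> C
Bits 101 -> G
Bits 101 -> G
Bits 01 -> C
Bits 110 -> A
Bits 100 -> F


Decoded message: GCGGCAF


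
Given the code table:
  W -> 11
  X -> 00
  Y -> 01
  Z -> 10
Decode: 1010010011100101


Decoding:
10 -> Z
10 -> Z
01 -> Y
00 -> X
11 -> W
10 -> Z
01 -> Y
01 -> Y


Result: ZZYXWZYY


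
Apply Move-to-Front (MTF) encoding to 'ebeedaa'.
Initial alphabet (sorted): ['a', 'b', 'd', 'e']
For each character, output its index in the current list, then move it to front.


MTF encoding:
'e': index 3 in ['a', 'b', 'd', 'e'] -> ['e', 'a', 'b', 'd']
'b': index 2 in ['e', 'a', 'b', 'd'] -> ['b', 'e', 'a', 'd']
'e': index 1 in ['b', 'e', 'a', 'd'] -> ['e', 'b', 'a', 'd']
'e': index 0 in ['e', 'b', 'a', 'd'] -> ['e', 'b', 'a', 'd']
'd': index 3 in ['e', 'b', 'a', 'd'] -> ['d', 'e', 'b', 'a']
'a': index 3 in ['d', 'e', 'b', 'a'] -> ['a', 'd', 'e', 'b']
'a': index 0 in ['a', 'd', 'e', 'b'] -> ['a', 'd', 'e', 'b']


Output: [3, 2, 1, 0, 3, 3, 0]


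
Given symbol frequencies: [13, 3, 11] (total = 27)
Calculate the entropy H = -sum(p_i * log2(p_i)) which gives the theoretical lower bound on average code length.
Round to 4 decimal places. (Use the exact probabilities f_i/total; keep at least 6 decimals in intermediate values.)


Per-symbol terms -p_i * log2(p_i) with p_i = f_i/27:
  p = 13/27 = 0.481481: log2(p) = -1.054448, -p*log2(p) = 0.507697
  p = 3/27 = 0.111111: log2(p) = -3.169925, -p*log2(p) = 0.352214
  p = 11/27 = 0.407407: log2(p) = -1.295456, -p*log2(p) = 0.527778
H = 0.507697 + 0.352214 + 0.527778 = 1.387689

H = 1.3877 bits/symbol


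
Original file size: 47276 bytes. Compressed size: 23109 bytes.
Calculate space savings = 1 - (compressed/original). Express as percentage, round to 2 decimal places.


ratio = compressed/original = 23109/47276 = 0.48881
savings = 1 - ratio = 1 - 0.48881 = 0.51119
as a percentage: 0.51119 * 100 = 51.12%

Space savings = 1 - 23109/47276 = 51.12%


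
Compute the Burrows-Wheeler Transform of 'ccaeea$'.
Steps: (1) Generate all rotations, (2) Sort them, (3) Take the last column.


Rotations (sorted):
  0: $ccaeea -> last char: a
  1: a$ccaee -> last char: e
  2: aeea$cc -> last char: c
  3: caeea$c -> last char: c
  4: ccaeea$ -> last char: $
  5: ea$ccae -> last char: e
  6: eea$cca -> last char: a


BWT = aecc$ea
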